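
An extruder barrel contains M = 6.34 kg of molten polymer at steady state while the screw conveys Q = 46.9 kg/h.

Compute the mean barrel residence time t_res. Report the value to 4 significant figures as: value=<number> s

value=486.7 s

Q_s = Q / 3600 = 46.9 / 3600 = 0.0130278 kg/s
Mean residence time: t_res = M/Q_s = 6.34 kg / 0.0130278 kg/s = 486.652 s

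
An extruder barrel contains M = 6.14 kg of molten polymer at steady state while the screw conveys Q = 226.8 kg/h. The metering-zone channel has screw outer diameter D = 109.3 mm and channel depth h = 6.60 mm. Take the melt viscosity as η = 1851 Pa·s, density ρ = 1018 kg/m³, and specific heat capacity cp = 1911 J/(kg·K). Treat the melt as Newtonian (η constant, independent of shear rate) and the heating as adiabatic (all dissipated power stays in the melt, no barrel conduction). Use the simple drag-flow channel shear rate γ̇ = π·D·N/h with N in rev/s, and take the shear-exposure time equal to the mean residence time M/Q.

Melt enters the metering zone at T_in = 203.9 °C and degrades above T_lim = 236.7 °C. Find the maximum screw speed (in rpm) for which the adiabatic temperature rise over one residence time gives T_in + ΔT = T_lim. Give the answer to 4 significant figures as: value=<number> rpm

Convert throughput: Q = 226.8 kg/h = 226.8/3600 = 0.063 kg/s
t_res = M / Q_s = 6.14 / 0.063 = 97.4603 s
Geometry in SI: D = 109.3 mm → 0.1093 m, h = 6.60 mm → 0.0066 m
ΔT_a = T_lim − T_in = 236.7 °C − 203.9 °C = 32.8 K
γ̇_max² = ΔT_a·ρ·cp / (η·t_res) = [32.8 × 1018 × 1911] / [1851 × 97.4603] = 353.711 s⁻²
γ̇_max = √353.711 = 18.8072 s⁻¹
N_max = γ̇_max h / (πD) = 18.8072·0.0066/(π·0.1093) = 0.361491 rev/s → ×60 = 21.6895 rpm

value=21.69 rpm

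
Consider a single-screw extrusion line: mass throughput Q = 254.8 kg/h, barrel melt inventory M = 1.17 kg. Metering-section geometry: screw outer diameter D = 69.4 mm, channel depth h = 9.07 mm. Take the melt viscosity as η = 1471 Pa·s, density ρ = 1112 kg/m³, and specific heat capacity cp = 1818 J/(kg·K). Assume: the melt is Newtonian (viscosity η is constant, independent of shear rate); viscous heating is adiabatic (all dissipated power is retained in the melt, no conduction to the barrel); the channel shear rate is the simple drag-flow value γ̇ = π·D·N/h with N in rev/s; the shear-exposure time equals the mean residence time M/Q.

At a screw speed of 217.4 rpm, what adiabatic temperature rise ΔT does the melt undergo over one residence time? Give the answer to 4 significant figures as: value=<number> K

value=91.25 K

Q_s = Q / 3600 = 254.8 / 3600 = 0.0707778 kg/s
Mean residence time: t_res = M/Q_s = 1.17 kg / 0.0707778 kg/s = 16.5306 s
D = 69.4 mm = 0.0694 m;  h = 9.07 mm = 0.00907 m;  N = 217.4 rpm / 60 = 3.62333 rev/s
γ̇ = π D N / h = (π)(0.0694)(3.62333) / 0.00907 = 87.0984 s⁻¹
ΔT = η·γ̇²·t_res / (ρ·cp) = 1471 · (87.0984)² · 16.5306 / (1112 · 1818) = 91.2481 K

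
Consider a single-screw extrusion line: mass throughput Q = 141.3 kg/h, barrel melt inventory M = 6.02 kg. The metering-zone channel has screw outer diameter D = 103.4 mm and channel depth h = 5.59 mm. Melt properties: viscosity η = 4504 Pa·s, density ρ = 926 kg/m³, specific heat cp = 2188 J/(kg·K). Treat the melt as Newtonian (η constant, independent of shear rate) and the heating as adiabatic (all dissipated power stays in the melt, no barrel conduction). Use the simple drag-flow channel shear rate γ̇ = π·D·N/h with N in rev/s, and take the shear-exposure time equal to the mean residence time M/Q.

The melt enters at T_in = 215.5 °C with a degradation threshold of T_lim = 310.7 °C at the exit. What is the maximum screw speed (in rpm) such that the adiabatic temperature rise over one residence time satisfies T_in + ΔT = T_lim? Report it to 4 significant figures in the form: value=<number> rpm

value=17.25 rpm

Throughput in SI: Q_s = 141.3 kg/h ÷ 3600 s/h = 0.03925 kg/s
t_res = M / Q_s = 6.02 / 0.03925 = 153.376 s
D = 103.4 mm = 0.1034 m;  h = 5.59 mm = 0.00559 m
ΔT_a = T_lim − T_in = 310.7 °C − 215.5 °C = 95.2 K
γ̇_max² = ΔT_a·ρ·cp / (η·t_res) = [95.2 × 926 × 2188] / [4504 × 153.376] = 279.216 s⁻²
γ̇_max = √279.216 = 16.7098 s⁻¹
N_max = γ̇_max·h / (π·D) = 16.7098 · 0.00559 / (π · 0.1034) = 0.287549 rev/s = 17.2529 rpm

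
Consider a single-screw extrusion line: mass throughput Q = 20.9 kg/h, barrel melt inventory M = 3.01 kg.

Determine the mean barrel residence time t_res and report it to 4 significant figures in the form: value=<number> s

value=518.5 s

Throughput in SI: Q_s = 20.9 kg/h ÷ 3600 s/h = 0.00580556 kg/s
t_res = M / Q_s = 3.01 ÷ 0.00580556 = 518.469 s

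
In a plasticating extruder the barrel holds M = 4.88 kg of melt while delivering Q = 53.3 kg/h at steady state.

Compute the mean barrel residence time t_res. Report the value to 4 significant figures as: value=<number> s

value=329.6 s

Q_s = Q / 3600 = 53.3 / 3600 = 0.0148056 kg/s
Mean residence time: t_res = M/Q_s = 4.88 kg / 0.0148056 kg/s = 329.606 s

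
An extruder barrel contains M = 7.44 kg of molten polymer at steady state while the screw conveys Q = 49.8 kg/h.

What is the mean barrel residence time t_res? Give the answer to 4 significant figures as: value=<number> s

Q_s = Q / 3600 = 49.8 / 3600 = 0.0138333 kg/s
t_res = M / Q_s = 7.44 / 0.0138333 = 537.831 s

value=537.8 s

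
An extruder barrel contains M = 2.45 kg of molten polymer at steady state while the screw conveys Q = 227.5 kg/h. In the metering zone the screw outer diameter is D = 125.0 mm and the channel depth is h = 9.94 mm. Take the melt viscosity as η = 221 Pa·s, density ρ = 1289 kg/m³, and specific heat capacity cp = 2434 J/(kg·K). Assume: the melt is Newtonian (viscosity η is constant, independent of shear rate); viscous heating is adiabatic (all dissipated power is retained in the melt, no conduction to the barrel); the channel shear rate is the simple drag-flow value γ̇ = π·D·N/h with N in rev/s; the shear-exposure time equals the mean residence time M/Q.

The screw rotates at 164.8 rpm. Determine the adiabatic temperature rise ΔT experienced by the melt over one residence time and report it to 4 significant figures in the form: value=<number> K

Throughput in SI: Q_s = 227.5 kg/h ÷ 3600 s/h = 0.0631944 kg/s
t_res = M / Q_s = 2.45 ÷ 0.0631944 = 38.7692 s
Geometry in metres: D = 125.0 mm → 0.125 m, h = 9.94 mm → 0.00994 m; screw speed N = 164.8 rpm = 2.74667 rev/s
γ̇ = π D N / h = (π)(0.125)(2.74667) / 0.00994 = 108.512 s⁻¹
Adiabatic rise: ΔT = η γ̇² t_res / (ρ cp) = 221·(108.512)²·38.7692 / (1289·2434) = 32.1562 K

value=32.16 K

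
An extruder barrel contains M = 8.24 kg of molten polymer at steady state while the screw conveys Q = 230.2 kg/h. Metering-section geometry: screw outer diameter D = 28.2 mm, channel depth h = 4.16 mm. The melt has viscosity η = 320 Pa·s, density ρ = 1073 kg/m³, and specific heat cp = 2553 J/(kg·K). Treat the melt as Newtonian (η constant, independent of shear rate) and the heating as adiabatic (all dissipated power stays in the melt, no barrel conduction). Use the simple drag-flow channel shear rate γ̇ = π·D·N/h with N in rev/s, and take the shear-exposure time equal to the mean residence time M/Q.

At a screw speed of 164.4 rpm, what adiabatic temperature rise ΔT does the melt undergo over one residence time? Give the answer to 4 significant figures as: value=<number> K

Convert throughput: Q = 230.2 kg/h = 230.2/3600 = 0.0639444 kg/s
t_res = M / Q_s = 8.24 ÷ 0.0639444 = 128.862 s
Convert to SI: D = 0.0282 m, h = 0.00416 m, N = 164.4/60 = 2.74 rev/s
γ̇ = π D N / h = (π)(0.0282)(2.74) / 0.00416 = 58.3521 s⁻¹
ΔT = η·γ̇²·t_res/(ρ·cp) = [320 × 58.3521² × 128.862] / [1073 × 2553] = 51.255 K

value=51.26 K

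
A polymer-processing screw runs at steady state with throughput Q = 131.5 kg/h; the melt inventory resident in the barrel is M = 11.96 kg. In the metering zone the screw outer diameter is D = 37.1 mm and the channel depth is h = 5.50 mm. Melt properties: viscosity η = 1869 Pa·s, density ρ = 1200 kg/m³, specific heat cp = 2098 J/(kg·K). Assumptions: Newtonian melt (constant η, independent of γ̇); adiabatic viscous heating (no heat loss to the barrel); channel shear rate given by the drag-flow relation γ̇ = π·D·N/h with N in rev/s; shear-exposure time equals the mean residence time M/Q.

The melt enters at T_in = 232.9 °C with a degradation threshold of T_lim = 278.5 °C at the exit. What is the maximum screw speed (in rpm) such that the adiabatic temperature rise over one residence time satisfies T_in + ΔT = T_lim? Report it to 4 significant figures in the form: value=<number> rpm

value=38.78 rpm

Throughput in SI: Q_s = 131.5 kg/h ÷ 3600 s/h = 0.0365278 kg/s
t_res = M / Q_s = 11.96 / 0.0365278 = 327.422 s
Geometry in SI: D = 37.1 mm → 0.0371 m, h = 5.50 mm → 0.0055 m
ΔT_a = T_lim − T_in = 278.5 °C − 232.9 °C = 45.6 K
Invert ΔT = ηγ̇²t_res/(ρcp) for γ̇: γ̇_max² = ΔT_a ρ cp / (η t_res) = 45.6·1200·2098 / (1869·327.422) = 187.601 s⁻²
Take the square root: γ̇_max = √(187.601) = 13.6967 s⁻¹
Solve γ̇ = πDN/h for N: N_max = γ̇_max·h/(π·D) = 13.6967 × 0.0055 / (π × 0.0371) = 0.646333 rev/s = 38.78 rpm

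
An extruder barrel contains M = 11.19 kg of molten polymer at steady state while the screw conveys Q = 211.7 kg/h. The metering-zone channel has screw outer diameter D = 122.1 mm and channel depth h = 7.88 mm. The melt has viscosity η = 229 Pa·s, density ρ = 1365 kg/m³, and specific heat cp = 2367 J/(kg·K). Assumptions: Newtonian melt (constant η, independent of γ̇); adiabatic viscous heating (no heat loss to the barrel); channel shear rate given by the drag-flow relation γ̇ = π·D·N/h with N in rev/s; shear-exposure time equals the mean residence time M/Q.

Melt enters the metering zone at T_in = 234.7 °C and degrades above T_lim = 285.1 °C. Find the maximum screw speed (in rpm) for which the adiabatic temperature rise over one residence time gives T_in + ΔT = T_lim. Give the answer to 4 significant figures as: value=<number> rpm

Q_s = Q / 3600 = 211.7 / 3600 = 0.0588056 kg/s
t_res = M / Q_s = 11.19 ÷ 0.0588056 = 190.288 s
D = 122.1 mm = 0.1221 m;  h = 7.88 mm = 0.00788 m
ΔT_a = T_lim − T_in = 285.1 °C − 234.7 °C = 50.4 K
γ̇_max² = ΔT_a·ρ·cp / (η·t_res) = [50.4 × 1365 × 2367] / [229 × 190.288] = 3736.92 s⁻²
γ̇_max = sqrt(3736.92) = 61.1304 s⁻¹
N_max = γ̇_max·h / (π·D) = 61.1304 · 0.00788 / (π · 0.1221) = 1.25579 rev/s = 75.3475 rpm

value=75.35 rpm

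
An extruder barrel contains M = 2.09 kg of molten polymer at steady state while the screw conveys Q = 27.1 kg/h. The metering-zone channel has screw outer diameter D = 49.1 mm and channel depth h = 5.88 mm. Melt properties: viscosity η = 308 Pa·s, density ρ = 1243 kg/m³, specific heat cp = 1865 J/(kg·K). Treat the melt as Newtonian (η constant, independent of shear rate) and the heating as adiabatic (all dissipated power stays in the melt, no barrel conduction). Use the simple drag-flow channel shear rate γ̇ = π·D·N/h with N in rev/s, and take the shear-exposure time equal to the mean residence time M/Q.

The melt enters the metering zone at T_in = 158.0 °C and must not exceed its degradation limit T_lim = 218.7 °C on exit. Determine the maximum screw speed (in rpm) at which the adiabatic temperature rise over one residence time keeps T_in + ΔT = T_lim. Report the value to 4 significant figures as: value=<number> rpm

Q_s = Q / 3600 = 27.1 / 3600 = 0.00752778 kg/s
t_res = M / Q_s = 2.09 / 0.00752778 = 277.638 s
D = 49.1 mm = 0.0491 m;  h = 5.88 mm = 0.00588 m
Allowable rise: ΔT_a = T_lim − T_in = 218.7 − 158.0 = 60.7 K
Invert ΔT = ηγ̇²t_res/(ρcp) for γ̇: γ̇_max² = ΔT_a ρ cp / (η t_res) = 60.7·1243·1865 / (308·277.638) = 1645.54 s⁻²
γ̇_max = sqrt(1645.54) = 40.5653 s⁻¹
N_max = γ̇_max h / (πD) = 40.5653·0.00588/(π·0.0491) = 1.54632 rev/s → ×60 = 92.7794 rpm

value=92.78 rpm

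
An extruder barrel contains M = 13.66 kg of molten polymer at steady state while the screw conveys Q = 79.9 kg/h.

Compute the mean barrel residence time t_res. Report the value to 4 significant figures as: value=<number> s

value=615.5 s

Convert throughput: Q = 79.9 kg/h = 79.9/3600 = 0.0221944 kg/s
t_res = M / Q_s = 13.66 / 0.0221944 = 615.469 s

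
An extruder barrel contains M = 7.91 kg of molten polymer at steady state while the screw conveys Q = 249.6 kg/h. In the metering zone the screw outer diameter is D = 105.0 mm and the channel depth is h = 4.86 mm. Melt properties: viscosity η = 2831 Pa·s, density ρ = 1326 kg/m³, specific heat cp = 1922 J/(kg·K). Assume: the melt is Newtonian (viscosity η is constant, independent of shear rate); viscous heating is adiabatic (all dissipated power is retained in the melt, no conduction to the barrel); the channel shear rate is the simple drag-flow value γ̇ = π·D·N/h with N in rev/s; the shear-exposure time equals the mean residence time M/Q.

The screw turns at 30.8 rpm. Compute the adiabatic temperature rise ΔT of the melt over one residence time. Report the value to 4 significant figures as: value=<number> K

value=153.8 K

Convert throughput: Q = 249.6 kg/h = 249.6/3600 = 0.0693333 kg/s
t_res = M / Q_s = 7.91 ÷ 0.0693333 = 114.087 s
Geometry in metres: D = 105.0 mm → 0.105 m, h = 4.86 mm → 0.00486 m; screw speed N = 30.8 rpm = 0.513333 rev/s
Shear rate: γ̇ = πDN/h = π·0.105·0.513333/0.00486 = 34.8419 s⁻¹
ΔT = η·γ̇²·t_res/(ρ·cp) = [2831 × 34.8419² × 114.087] / [1326 × 1922] = 153.845 K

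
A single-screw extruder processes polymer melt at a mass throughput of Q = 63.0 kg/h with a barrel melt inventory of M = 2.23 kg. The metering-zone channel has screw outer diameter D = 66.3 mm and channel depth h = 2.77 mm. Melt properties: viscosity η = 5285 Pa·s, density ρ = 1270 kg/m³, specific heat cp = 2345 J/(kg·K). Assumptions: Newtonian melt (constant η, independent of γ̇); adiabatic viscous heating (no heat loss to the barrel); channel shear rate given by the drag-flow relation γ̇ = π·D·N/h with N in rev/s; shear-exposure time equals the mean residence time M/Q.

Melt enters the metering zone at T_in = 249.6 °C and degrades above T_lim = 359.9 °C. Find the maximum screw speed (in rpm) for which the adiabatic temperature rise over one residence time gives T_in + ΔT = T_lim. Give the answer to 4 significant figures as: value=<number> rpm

Q_s = Q / 3600 = 63.0 / 3600 = 0.0175 kg/s
t_res = M / Q_s = 2.23 / 0.0175 = 127.429 s
Geometry in SI: D = 66.3 mm → 0.0663 m, h = 2.77 mm → 0.00277 m
ΔT_a = T_lim − T_in = 359.9 − 249.6 = 110.3 K
γ̇_max² = ΔT_a·ρ·cp / (η·t_res) = [110.3 × 1270 × 2345] / [5285 × 127.429] = 487.765 s⁻²
γ̇_max = √487.765 = 22.0854 s⁻¹
N_max = γ̇_max·h / (π·D) = 22.0854 · 0.00277 / (π · 0.0663) = 0.293712 rev/s = 17.6227 rpm

value=17.62 rpm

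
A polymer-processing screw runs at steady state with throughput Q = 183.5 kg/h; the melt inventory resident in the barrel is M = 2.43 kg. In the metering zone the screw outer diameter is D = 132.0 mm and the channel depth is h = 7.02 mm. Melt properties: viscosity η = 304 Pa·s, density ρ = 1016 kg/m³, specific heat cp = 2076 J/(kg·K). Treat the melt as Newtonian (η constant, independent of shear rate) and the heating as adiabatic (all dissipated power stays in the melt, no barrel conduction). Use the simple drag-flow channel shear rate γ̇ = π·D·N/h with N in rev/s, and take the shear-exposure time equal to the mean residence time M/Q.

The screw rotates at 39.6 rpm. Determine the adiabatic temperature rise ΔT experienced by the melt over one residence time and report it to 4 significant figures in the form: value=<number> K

Convert throughput: Q = 183.5 kg/h = 183.5/3600 = 0.0509722 kg/s
t_res = M / Q_s = 2.43 / 0.0509722 = 47.673 s
Convert to SI: D = 0.132 m, h = 0.00702 m, N = 39.6/60 = 0.66 rev/s
Shear rate: γ̇ = πDN/h = π·0.132·0.66/0.00702 = 38.988 s⁻¹
ΔT = η·γ̇²·t_res / (ρ·cp) = 304 · (38.988)² · 47.673 / (1016 · 2076) = 10.4445 K

value=10.44 K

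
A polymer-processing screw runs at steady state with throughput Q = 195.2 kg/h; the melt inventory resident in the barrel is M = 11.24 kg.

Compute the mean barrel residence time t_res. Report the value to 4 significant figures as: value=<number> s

Convert throughput: Q = 195.2 kg/h = 195.2/3600 = 0.0542222 kg/s
Mean residence time: t_res = M/Q_s = 11.24 kg / 0.0542222 kg/s = 207.295 s

value=207.3 s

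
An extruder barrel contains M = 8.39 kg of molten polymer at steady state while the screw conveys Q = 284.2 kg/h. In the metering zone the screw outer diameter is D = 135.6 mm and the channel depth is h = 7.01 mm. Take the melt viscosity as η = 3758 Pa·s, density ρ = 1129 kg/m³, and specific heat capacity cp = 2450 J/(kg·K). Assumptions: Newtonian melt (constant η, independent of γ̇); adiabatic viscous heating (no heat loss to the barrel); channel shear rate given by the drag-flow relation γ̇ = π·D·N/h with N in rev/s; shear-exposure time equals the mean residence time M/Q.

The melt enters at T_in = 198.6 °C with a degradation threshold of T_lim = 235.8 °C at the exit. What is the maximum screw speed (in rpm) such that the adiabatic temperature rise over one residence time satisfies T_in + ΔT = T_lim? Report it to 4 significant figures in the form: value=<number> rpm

value=15.85 rpm

Convert throughput: Q = 284.2 kg/h = 284.2/3600 = 0.0789444 kg/s
Mean residence time: t_res = M/Q_s = 8.39 kg / 0.0789444 kg/s = 106.277 s
Geometry in SI: D = 135.6 mm → 0.1356 m, h = 7.01 mm → 0.00701 m
ΔT_a = T_lim − T_in = 235.8 − 198.6 = 37.2 K
Invert ΔT = ηγ̇²t_res/(ρcp) for γ̇: γ̇_max² = ΔT_a ρ cp / (η t_res) = 37.2·1129·2450 / (3758·106.277) = 257.636 s⁻²
Take the square root: γ̇_max = √(257.636) = 16.051 s⁻¹
Solve γ̇ = πDN/h for N: N_max = γ̇_max·h/(π·D) = 16.051 × 0.00701 / (π × 0.1356) = 0.264126 rev/s = 15.8476 rpm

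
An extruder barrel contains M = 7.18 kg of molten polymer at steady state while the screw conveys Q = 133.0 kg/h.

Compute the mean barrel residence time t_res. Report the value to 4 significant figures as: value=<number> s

Convert throughput: Q = 133.0 kg/h = 133.0/3600 = 0.0369444 kg/s
Mean residence time: t_res = M/Q_s = 7.18 kg / 0.0369444 kg/s = 194.346 s

value=194.3 s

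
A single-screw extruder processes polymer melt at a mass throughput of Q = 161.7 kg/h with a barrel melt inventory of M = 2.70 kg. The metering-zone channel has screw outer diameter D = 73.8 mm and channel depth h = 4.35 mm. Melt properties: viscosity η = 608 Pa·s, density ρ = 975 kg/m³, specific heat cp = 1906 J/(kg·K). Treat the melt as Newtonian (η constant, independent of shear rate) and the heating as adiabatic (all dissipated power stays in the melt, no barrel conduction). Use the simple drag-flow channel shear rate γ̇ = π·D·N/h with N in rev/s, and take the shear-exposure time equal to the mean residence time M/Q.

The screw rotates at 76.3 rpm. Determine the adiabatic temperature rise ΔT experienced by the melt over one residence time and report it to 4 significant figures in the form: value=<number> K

Q_s = Q / 3600 = 161.7 / 3600 = 0.0449167 kg/s
t_res = M / Q_s = 2.70 ÷ 0.0449167 = 60.1113 s
Geometry in metres: D = 73.8 mm → 0.0738 m, h = 4.35 mm → 0.00435 m; screw speed N = 76.3 rpm = 1.27167 rev/s
γ̇ = π·D·N / h = π · 0.0738 · 1.27167 / 0.00435 = 67.7782 s⁻¹
ΔT = η·γ̇²·t_res/(ρ·cp) = [608 × 67.7782² × 60.1113] / [975 × 1906] = 90.3468 K

value=90.35 K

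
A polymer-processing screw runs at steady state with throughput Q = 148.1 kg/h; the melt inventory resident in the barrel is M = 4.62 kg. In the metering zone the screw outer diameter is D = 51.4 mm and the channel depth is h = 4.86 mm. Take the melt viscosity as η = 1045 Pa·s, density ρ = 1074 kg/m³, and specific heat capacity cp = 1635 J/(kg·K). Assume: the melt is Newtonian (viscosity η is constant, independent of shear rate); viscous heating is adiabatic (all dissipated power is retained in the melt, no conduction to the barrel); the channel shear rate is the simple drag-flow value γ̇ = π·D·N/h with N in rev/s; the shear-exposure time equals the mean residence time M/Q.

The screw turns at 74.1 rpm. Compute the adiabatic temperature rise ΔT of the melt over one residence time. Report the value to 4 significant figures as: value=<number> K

value=112.5 K

Q_s = Q / 3600 = 148.1 / 3600 = 0.0411389 kg/s
Mean residence time: t_res = M/Q_s = 4.62 kg / 0.0411389 kg/s = 112.302 s
Convert to SI: D = 0.0514 m, h = 0.00486 m, N = 74.1/60 = 1.235 rev/s
Shear rate: γ̇ = πDN/h = π·0.0514·1.235/0.00486 = 41.034 s⁻¹
ΔT = η·γ̇²·t_res/(ρ·cp) = [1045 × 41.034² × 112.302] / [1074 × 1635] = 112.531 K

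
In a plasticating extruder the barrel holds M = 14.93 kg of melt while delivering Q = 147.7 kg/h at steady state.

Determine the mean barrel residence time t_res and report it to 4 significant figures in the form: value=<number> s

Convert throughput: Q = 147.7 kg/h = 147.7/3600 = 0.0410278 kg/s
t_res = M / Q_s = 14.93 / 0.0410278 = 363.9 s

value=363.9 s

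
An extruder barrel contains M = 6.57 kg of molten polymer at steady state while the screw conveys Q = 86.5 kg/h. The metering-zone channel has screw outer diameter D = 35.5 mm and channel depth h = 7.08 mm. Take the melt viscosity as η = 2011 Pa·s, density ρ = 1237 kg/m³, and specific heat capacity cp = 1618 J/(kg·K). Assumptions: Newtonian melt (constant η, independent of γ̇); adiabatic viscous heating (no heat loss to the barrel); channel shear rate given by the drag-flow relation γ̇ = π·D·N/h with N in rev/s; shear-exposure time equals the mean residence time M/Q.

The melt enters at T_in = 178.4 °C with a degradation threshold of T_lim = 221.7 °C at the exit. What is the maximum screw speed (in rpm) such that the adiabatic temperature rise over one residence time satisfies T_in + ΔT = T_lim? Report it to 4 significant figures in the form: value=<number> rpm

value=47.82 rpm

Convert throughput: Q = 86.5 kg/h = 86.5/3600 = 0.0240278 kg/s
Mean residence time: t_res = M/Q_s = 6.57 kg / 0.0240278 kg/s = 273.434 s
Geometry in SI: D = 35.5 mm → 0.0355 m, h = 7.08 mm → 0.00708 m
ΔT_a = T_lim − T_in = 221.7 − 178.4 = 43.3 K
Invert ΔT = ηγ̇²t_res/(ρcp) for γ̇: γ̇_max² = ΔT_a ρ cp / (η t_res) = 43.3·1237·1618 / (2011·273.434) = 157.606 s⁻²
Take the square root: γ̇_max = √(157.606) = 12.5541 s⁻¹
N_max = γ̇_max h / (πD) = 12.5541·0.00708/(π·0.0355) = 0.796969 rev/s → ×60 = 47.8181 rpm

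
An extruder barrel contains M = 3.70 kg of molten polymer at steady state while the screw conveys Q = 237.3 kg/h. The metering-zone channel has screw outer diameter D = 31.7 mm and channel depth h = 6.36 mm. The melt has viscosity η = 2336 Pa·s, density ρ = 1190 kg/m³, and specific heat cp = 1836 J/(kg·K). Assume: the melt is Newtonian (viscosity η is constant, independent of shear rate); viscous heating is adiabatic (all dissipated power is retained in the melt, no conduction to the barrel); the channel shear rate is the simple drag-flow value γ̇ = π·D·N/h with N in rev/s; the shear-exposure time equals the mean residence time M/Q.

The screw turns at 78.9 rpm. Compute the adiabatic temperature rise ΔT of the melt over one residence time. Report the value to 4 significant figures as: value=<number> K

Convert throughput: Q = 237.3 kg/h = 237.3/3600 = 0.0659167 kg/s
t_res = M / Q_s = 3.70 / 0.0659167 = 56.1315 s
Convert to SI: D = 0.0317 m, h = 0.00636 m, N = 78.9/60 = 1.315 rev/s
γ̇ = π D N / h = (π)(0.0317)(1.315) / 0.00636 = 20.591 s⁻¹
ΔT = η·γ̇²·t_res / (ρ·cp) = 2336 · (20.591)² · 56.1315 / (1190 · 1836) = 25.4457 K

value=25.45 K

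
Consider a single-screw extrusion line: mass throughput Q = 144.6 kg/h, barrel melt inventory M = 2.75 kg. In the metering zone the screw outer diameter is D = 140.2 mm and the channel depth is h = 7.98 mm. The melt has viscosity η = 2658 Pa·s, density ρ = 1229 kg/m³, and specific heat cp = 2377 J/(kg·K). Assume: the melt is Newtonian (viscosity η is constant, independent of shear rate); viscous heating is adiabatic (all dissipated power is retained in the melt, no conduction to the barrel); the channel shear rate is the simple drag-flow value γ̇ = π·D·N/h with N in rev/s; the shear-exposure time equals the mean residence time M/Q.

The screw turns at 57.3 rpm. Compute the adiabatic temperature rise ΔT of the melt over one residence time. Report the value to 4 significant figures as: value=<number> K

Convert throughput: Q = 144.6 kg/h = 144.6/3600 = 0.0401667 kg/s
t_res = M / Q_s = 2.75 ÷ 0.0401667 = 68.4647 s
Convert to SI: D = 0.1402 m, h = 0.00798 m, N = 57.3/60 = 0.955 rev/s
Shear rate: γ̇ = πDN/h = π·0.1402·0.955/0.00798 = 52.7106 s⁻¹
ΔT = η·γ̇²·t_res/(ρ·cp) = [2658 × 52.7106² × 68.4647] / [1229 × 2377] = 173.076 K

value=173.1 K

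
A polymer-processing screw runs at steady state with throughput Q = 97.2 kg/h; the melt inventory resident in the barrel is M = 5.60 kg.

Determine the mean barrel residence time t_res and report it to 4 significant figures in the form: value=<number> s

Q_s = Q / 3600 = 97.2 / 3600 = 0.027 kg/s
t_res = M / Q_s = 5.60 ÷ 0.027 = 207.407 s

value=207.4 s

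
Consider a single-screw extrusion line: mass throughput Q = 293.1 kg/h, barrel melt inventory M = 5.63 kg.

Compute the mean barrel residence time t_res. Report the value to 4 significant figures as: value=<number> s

Q_s = Q / 3600 = 293.1 / 3600 = 0.0814167 kg/s
Mean residence time: t_res = M/Q_s = 5.63 kg / 0.0814167 kg/s = 69.1505 s

value=69.15 s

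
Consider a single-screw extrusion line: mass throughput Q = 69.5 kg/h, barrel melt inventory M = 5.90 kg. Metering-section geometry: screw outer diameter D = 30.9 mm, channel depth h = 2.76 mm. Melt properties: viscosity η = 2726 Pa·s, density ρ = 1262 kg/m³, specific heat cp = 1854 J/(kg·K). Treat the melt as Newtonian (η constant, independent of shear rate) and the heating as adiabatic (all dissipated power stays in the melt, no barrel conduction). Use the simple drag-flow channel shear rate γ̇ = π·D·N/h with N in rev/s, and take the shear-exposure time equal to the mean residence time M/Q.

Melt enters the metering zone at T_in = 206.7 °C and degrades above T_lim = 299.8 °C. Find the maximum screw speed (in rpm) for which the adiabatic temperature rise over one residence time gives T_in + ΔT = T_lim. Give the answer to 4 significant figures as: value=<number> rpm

value=27.58 rpm

Q_s = Q / 3600 = 69.5 / 3600 = 0.0193056 kg/s
t_res = M / Q_s = 5.90 ÷ 0.0193056 = 305.612 s
D = 30.9 mm = 0.0309 m;  h = 2.76 mm = 0.00276 m
ΔT_a = T_lim − T_in = 299.8 − 206.7 = 93.1 K
Invert ΔT = ηγ̇²t_res/(ρcp) for γ̇: γ̇_max² = ΔT_a ρ cp / (η t_res) = 93.1·1262·1854 / (2726·305.612) = 261.471 s⁻²
γ̇_max = sqrt(261.471) = 16.1701 s⁻¹
Solve γ̇ = πDN/h for N: N_max = γ̇_max·h/(π·D) = 16.1701 × 0.00276 / (π × 0.0309) = 0.45974 rev/s = 27.5844 rpm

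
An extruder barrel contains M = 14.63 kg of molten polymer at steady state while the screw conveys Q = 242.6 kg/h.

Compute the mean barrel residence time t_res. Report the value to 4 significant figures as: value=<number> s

Throughput in SI: Q_s = 242.6 kg/h ÷ 3600 s/h = 0.0673889 kg/s
t_res = M / Q_s = 14.63 / 0.0673889 = 217.098 s

value=217.1 s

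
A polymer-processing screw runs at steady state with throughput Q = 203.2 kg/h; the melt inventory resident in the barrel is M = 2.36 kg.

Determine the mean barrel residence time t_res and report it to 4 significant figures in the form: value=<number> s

value=41.81 s

Q_s = Q / 3600 = 203.2 / 3600 = 0.0564444 kg/s
t_res = M / Q_s = 2.36 / 0.0564444 = 41.811 s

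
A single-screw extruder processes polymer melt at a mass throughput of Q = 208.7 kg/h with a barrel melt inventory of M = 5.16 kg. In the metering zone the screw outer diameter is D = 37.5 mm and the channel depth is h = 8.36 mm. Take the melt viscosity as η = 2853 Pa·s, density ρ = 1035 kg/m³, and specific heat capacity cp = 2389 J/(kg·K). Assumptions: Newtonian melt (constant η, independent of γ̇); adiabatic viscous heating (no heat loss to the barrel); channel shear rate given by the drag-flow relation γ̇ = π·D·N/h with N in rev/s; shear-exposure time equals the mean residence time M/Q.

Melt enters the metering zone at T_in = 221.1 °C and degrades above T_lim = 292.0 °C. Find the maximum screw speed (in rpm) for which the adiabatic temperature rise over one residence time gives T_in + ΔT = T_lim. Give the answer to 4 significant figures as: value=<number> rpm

value=111.9 rpm

Convert throughput: Q = 208.7 kg/h = 208.7/3600 = 0.0579722 kg/s
t_res = M / Q_s = 5.16 ÷ 0.0579722 = 89.0081 s
Convert to metres: D = 0.0375 m, h = 0.00836 m
ΔT_a = T_lim − T_in = 292.0 °C − 221.1 °C = 70.9 K
γ̇_max² = ΔT_a·ρ·cp / (η·t_res) = [70.9 × 1035 × 2389] / [2853 × 89.0081] = 690.353 s⁻²
γ̇_max = sqrt(690.353) = 26.2746 s⁻¹
Solve γ̇ = πDN/h for N: N_max = γ̇_max·h/(π·D) = 26.2746 × 0.00836 / (π × 0.0375) = 1.86449 rev/s = 111.87 rpm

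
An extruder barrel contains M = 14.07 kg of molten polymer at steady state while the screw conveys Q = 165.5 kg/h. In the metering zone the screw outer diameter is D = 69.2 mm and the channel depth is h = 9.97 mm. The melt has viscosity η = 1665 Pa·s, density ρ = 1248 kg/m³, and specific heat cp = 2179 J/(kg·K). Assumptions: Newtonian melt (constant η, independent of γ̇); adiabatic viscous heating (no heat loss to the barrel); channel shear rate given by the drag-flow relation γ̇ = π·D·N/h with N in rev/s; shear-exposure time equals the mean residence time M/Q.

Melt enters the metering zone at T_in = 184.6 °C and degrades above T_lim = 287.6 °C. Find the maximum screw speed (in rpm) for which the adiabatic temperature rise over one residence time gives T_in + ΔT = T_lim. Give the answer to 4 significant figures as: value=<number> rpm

Q_s = Q / 3600 = 165.5 / 3600 = 0.0459722 kg/s
Mean residence time: t_res = M/Q_s = 14.07 kg / 0.0459722 kg/s = 306.054 s
Geometry in SI: D = 69.2 mm → 0.0692 m, h = 9.97 mm → 0.00997 m
Allowable rise: ΔT_a = T_lim − T_in = 287.6 − 184.6 = 103 K
Invert ΔT = ηγ̇²t_res/(ρcp) for γ̇: γ̇_max² = ΔT_a ρ cp / (η t_res) = 103·1248·2179 / (1665·306.054) = 549.663 s⁻²
γ̇_max = √549.663 = 23.4449 s⁻¹
N_max = γ̇_max h / (πD) = 23.4449·0.00997/(π·0.0692) = 1.0752 rev/s → ×60 = 64.5117 rpm

value=64.51 rpm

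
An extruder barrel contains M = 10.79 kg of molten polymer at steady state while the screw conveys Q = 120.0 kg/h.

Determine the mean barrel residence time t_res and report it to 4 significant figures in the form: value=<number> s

Q_s = Q / 3600 = 120.0 / 3600 = 0.0333333 kg/s
t_res = M / Q_s = 10.79 ÷ 0.0333333 = 323.7 s

value=323.7 s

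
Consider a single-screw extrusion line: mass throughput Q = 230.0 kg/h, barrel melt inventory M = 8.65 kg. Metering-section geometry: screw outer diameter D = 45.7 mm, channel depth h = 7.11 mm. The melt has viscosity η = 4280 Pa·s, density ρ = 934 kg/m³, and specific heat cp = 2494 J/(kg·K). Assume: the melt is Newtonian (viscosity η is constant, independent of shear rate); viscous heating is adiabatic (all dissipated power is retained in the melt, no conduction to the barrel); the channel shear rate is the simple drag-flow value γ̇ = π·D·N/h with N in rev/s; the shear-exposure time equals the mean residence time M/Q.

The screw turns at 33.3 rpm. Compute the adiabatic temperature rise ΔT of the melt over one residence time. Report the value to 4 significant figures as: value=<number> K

value=31.24 K

Q_s = Q / 3600 = 230.0 / 3600 = 0.0638889 kg/s
Mean residence time: t_res = M/Q_s = 8.65 kg / 0.0638889 kg/s = 135.391 s
Convert to SI: D = 0.0457 m, h = 0.00711 m, N = 33.3/60 = 0.555 rev/s
γ̇ = π·D·N / h = π · 0.0457 · 0.555 / 0.00711 = 11.207 s⁻¹
ΔT = η·γ̇²·t_res/(ρ·cp) = [4280 × 11.207² × 135.391] / [934 × 2494] = 31.2443 K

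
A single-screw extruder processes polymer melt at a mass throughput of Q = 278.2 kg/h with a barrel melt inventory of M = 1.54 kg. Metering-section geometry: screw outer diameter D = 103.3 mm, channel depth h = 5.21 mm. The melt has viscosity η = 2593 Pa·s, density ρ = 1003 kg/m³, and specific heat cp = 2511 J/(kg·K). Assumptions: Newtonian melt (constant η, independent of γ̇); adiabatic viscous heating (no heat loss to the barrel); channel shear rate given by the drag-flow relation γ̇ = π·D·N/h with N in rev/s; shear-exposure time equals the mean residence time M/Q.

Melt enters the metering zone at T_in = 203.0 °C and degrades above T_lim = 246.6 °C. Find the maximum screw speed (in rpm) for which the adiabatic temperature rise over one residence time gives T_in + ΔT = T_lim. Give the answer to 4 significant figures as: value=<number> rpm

Convert throughput: Q = 278.2 kg/h = 278.2/3600 = 0.0772778 kg/s
t_res = M / Q_s = 1.54 ÷ 0.0772778 = 19.9281 s
Convert to metres: D = 0.1033 m, h = 0.00521 m
Allowable rise: ΔT_a = T_lim − T_in = 246.6 − 203.0 = 43.6 K
Invert ΔT = ηγ̇²t_res/(ρcp) for γ̇: γ̇_max² = ΔT_a ρ cp / (η t_res) = 43.6·1003·2511 / (2593·19.9281) = 2125.03 s⁻²
γ̇_max = sqrt(2125.03) = 46.0981 s⁻¹
N_max = γ̇_max h / (πD) = 46.0981·0.00521/(π·0.1033) = 0.740066 rev/s → ×60 = 44.4039 rpm

value=44.40 rpm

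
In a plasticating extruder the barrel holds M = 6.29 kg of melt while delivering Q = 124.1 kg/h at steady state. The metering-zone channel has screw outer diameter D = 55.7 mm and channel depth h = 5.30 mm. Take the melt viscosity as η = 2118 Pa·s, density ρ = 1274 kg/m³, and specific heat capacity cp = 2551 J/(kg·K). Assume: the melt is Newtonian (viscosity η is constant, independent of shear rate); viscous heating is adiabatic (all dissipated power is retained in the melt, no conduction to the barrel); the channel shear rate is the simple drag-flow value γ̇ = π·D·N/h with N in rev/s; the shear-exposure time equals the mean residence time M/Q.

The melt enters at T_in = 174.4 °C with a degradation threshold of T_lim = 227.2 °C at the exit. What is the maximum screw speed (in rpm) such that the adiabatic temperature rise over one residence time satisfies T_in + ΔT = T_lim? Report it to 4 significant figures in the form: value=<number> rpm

value=38.29 rpm

Q_s = Q / 3600 = 124.1 / 3600 = 0.0344722 kg/s
t_res = M / Q_s = 6.29 ÷ 0.0344722 = 182.466 s
Geometry in SI: D = 55.7 mm → 0.0557 m, h = 5.30 mm → 0.0053 m
ΔT_a = T_lim − T_in = 227.2 °C − 174.4 °C = 52.8 K
γ̇_max² = ΔT_a·ρ·cp / (η·t_res) = [52.8 × 1274 × 2551] / [2118 × 182.466] = 444.024 s⁻²
Take the square root: γ̇_max = √(444.024) = 21.0719 s⁻¹
N_max = γ̇_max h / (πD) = 21.0719·0.0053/(π·0.0557) = 0.638225 rev/s → ×60 = 38.2935 rpm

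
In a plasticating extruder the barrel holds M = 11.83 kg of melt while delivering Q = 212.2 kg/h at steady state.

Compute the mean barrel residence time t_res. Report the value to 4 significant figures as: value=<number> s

value=200.7 s

Q_s = Q / 3600 = 212.2 / 3600 = 0.0589444 kg/s
t_res = M / Q_s = 11.83 ÷ 0.0589444 = 200.697 s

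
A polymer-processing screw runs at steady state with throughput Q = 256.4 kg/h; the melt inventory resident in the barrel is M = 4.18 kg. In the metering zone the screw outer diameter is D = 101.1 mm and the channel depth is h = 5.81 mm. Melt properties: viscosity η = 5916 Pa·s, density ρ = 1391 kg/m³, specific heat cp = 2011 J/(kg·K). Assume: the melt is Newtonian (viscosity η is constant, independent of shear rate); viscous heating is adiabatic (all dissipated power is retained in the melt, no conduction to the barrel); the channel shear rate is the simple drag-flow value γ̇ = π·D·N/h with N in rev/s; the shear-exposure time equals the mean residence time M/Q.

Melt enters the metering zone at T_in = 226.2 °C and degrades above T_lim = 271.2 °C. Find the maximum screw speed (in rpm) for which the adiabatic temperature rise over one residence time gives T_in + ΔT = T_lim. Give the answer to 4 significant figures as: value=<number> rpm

value=20.90 rpm

Throughput in SI: Q_s = 256.4 kg/h ÷ 3600 s/h = 0.0712222 kg/s
t_res = M / Q_s = 4.18 ÷ 0.0712222 = 58.6895 s
Convert to metres: D = 0.1011 m, h = 0.00581 m
ΔT_a = T_lim − T_in = 271.2 °C − 226.2 °C = 45 K
γ̇_max² = ΔT_a·ρ·cp / (η·t_res) = [45 × 1391 × 2011] / [5916 × 58.6895] = 362.546 s⁻²
γ̇_max = √362.546 = 19.0406 s⁻¹
Solve γ̇ = πDN/h for N: N_max = γ̇_max·h/(π·D) = 19.0406 × 0.00581 / (π × 0.1011) = 0.348302 rev/s = 20.8981 rpm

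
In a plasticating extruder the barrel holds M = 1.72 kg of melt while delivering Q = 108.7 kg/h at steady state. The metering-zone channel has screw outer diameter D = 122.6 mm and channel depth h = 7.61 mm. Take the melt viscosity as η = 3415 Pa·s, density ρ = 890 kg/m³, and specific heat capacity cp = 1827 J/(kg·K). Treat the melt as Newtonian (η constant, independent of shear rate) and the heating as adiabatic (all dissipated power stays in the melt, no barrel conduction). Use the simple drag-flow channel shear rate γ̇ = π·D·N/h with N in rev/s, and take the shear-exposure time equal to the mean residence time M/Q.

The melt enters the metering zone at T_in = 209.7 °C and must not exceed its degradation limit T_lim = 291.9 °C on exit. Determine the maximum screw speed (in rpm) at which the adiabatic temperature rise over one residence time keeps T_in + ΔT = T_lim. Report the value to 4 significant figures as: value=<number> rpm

Q_s = Q / 3600 = 108.7 / 3600 = 0.0301944 kg/s
t_res = M / Q_s = 1.72 ÷ 0.0301944 = 56.9641 s
Convert to metres: D = 0.1226 m, h = 0.00761 m
Allowable rise: ΔT_a = T_lim − T_in = 291.9 − 209.7 = 82.2 K
γ̇_max² = ΔT_a·ρ·cp / (η·t_res) = [82.2 × 890 × 1827] / [3415 × 56.9641] = 687.082 s⁻²
γ̇_max = sqrt(687.082) = 26.2122 s⁻¹
Solve γ̇ = πDN/h for N: N_max = γ̇_max·h/(π·D) = 26.2122 × 0.00761 / (π × 0.1226) = 0.517903 rev/s = 31.0742 rpm

value=31.07 rpm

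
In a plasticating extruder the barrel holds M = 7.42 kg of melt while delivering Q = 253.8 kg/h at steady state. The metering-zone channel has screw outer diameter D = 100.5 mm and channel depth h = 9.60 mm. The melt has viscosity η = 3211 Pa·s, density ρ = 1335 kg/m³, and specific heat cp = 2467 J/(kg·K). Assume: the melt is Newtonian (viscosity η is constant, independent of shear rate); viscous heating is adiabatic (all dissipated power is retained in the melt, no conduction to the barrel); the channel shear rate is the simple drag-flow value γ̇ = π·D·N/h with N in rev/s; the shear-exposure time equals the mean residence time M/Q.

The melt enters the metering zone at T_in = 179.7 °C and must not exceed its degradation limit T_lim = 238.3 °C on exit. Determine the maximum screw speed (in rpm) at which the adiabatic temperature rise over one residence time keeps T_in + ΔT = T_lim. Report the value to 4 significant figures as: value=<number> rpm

Convert throughput: Q = 253.8 kg/h = 253.8/3600 = 0.0705 kg/s
t_res = M / Q_s = 7.42 / 0.0705 = 105.248 s
Geometry in SI: D = 100.5 mm → 0.1005 m, h = 9.60 mm → 0.0096 m
ΔT_a = T_lim − T_in = 238.3 °C − 179.7 °C = 58.6 K
Invert ΔT = ηγ̇²t_res/(ρcp) for γ̇: γ̇_max² = ΔT_a ρ cp / (η t_res) = 58.6·1335·2467 / (3211·105.248) = 571.075 s⁻²
γ̇_max = √571.075 = 23.8972 s⁻¹
Solve γ̇ = πDN/h for N: N_max = γ̇_max·h/(π·D) = 23.8972 × 0.0096 / (π × 0.1005) = 0.726611 rev/s = 43.5966 rpm

value=43.60 rpm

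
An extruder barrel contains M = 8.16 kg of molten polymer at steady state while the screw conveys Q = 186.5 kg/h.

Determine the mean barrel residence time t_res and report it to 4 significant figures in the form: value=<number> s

value=157.5 s

Convert throughput: Q = 186.5 kg/h = 186.5/3600 = 0.0518056 kg/s
t_res = M / Q_s = 8.16 ÷ 0.0518056 = 157.512 s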